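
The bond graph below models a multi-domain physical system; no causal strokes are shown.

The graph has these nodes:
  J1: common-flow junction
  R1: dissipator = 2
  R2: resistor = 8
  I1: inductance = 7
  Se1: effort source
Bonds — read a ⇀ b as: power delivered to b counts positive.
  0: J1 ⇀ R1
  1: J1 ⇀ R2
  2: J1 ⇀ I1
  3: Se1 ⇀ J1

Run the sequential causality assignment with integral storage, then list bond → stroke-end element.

bond 0 stroke at J1
bond 1 stroke at J1
bond 2 stroke at I1
bond 3 stroke at J1

b3 stroke→J1  (Se1 fixes effort; stroke away)
b2 stroke→I1  (I1 outputs flow p/I1)
b0 stroke→J1  (J1: bond 2 brought flow, rest push out)
b1 stroke→J1  (J1: bond 2 brought flow, rest push out)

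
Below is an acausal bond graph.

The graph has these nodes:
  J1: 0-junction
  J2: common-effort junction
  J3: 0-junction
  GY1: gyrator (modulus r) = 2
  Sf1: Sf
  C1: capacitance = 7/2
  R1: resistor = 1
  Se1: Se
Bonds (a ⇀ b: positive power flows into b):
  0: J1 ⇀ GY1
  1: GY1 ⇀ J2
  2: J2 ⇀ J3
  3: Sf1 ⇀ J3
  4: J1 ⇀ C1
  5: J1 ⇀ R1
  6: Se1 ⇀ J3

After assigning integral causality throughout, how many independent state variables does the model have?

#3 stroke→Sf1  (Sf1 (Sf) sets flow on bond)
#6 stroke→J3  (Se1 fixes effort; stroke away)
#2 stroke→J2  (J3 effort already set via bond 6)
#1 stroke→GY1  (J2 effort already set via bond 2)
#0 stroke→GY1  (through GY1, causality inverts; strokes same side of GY1)
#4 stroke→J1  (C1: C, integral causality)
#5 stroke→R1  (J1 effort already set via bond 4)

1  (C1 all integral)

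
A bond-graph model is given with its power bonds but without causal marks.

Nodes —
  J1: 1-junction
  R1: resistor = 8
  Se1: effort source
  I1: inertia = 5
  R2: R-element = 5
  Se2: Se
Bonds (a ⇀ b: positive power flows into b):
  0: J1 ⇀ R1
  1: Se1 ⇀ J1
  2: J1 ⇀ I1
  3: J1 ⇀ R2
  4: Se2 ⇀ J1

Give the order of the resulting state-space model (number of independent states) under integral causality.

#1 stroke at J1  (Se1 (Se) sets effort on bond)
#4 stroke at J1  (source Se2 imposes e)
#2 stroke at I1  (prefer integral on I1)
#0 stroke at J1  (J1 flow already set via bond 2)
#3 stroke at J1  (1-jn J1 has f-setter on 2)

1  (I1 all integral)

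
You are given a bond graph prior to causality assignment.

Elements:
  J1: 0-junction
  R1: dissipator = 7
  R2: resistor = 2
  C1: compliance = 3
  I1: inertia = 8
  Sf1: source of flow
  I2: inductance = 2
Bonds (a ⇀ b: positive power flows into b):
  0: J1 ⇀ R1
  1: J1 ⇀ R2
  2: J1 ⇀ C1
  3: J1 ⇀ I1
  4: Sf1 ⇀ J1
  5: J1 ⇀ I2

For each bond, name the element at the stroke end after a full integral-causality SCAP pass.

#4 stroke at Sf1  (Sf1 fixes flow; stroke at Sf1)
#2 stroke at J1  (C1 integral (e out))
#0 stroke at R1  (J1 effort already set via bond 2)
#1 stroke at R2  (J1: bond 2 brought effort, rest push out)
#3 stroke at I1  (J1: bond 2 brought effort, rest push out)
#5 stroke at I2  (0-jn J1 has e-setter on 2)

#0 stroke at R1
#1 stroke at R2
#2 stroke at J1
#3 stroke at I1
#4 stroke at Sf1
#5 stroke at I2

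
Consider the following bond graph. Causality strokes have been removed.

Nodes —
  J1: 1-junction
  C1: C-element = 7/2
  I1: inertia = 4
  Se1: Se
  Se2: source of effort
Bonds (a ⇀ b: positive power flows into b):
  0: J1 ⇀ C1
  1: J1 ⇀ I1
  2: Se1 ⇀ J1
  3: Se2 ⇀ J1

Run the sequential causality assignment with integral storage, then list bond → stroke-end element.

#0 stroke at J1
#1 stroke at I1
#2 stroke at J1
#3 stroke at J1

#2 |J1  (Se1: effort source, stroke at far end)
#3 |J1  (Se2 (Se) sets effort on bond)
#0 |J1  (C1 outputs effort q/C1)
#1 |I1  (J1 needs exactly one f-in)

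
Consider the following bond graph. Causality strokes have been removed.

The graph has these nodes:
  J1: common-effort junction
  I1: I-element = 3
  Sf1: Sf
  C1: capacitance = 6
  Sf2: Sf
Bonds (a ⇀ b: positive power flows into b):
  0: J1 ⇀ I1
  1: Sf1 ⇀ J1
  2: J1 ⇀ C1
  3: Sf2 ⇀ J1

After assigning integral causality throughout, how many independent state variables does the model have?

bond 1 stroke at Sf1  (source Sf1 imposes f)
bond 3 stroke at Sf2  (Sf2: flow source, stroke at near end)
bond 0 stroke at I1  (I1 outputs flow p/I1)
bond 2 stroke at J1  (J1 needs exactly one e-in)

2  (C1, I1 all integral)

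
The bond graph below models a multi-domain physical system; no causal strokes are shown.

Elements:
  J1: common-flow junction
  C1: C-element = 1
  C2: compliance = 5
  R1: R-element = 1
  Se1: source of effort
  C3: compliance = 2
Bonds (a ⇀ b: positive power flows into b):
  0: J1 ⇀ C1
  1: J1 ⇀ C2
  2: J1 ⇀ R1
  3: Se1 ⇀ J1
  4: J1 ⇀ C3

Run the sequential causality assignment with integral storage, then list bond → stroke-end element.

bond 0 stroke at J1
bond 1 stroke at J1
bond 2 stroke at R1
bond 3 stroke at J1
bond 4 stroke at J1

#3 stroke→J1  (Se1: effort source, stroke at far end)
#0 stroke→J1  (C1: C, integral causality)
#1 stroke→J1  (C2: C, integral causality)
#4 stroke→J1  (C3: C, integral causality)
#2 stroke→R1  (J1 needs exactly one f-in)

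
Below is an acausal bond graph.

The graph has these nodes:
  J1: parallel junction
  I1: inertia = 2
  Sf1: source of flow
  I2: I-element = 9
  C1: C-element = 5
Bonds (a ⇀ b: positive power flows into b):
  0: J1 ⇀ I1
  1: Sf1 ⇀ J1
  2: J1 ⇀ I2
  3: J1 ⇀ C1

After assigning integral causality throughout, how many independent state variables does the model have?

β1 stroke at Sf1  (Sf1 fixes flow; stroke at Sf1)
β0 stroke at I1  (I1: I, integral causality)
β2 stroke at I2  (prefer integral on I2)
β3 stroke at J1  (J1 needs exactly one e-in)

3  (C1, I1, I2 all integral)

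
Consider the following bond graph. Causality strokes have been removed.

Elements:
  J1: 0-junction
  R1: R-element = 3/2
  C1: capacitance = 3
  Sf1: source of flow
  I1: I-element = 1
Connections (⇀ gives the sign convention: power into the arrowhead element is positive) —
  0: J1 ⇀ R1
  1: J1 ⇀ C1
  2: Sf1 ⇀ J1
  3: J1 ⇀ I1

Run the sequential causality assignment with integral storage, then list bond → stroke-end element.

β0 |R1
β1 |J1
β2 |Sf1
β3 |I1

#2 →Sf1  (Sf1 (Sf) sets flow on bond)
#1 →J1  (prefer integral on C1)
#0 →R1  (J1: bond 1 brought effort, rest push out)
#3 →I1  (common-e at J1 fixed by 1)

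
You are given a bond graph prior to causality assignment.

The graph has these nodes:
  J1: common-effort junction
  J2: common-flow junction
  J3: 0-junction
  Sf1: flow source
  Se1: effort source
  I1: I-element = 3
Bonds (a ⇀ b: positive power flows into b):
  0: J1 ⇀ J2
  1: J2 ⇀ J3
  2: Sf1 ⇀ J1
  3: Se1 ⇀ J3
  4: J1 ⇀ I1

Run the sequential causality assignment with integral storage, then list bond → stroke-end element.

bond 0 stroke→J1
bond 1 stroke→J2
bond 2 stroke→Sf1
bond 3 stroke→J3
bond 4 stroke→I1

b2 stroke→Sf1  (Sf1 fixes flow; stroke at Sf1)
b3 stroke→J3  (Se1 (Se) sets effort on bond)
b1 stroke→J2  (common-e at J3 fixed by 3)
b0 stroke→J1  (only one flow-in slot at J2)
b4 stroke→I1  (J1 effort already set via bond 0)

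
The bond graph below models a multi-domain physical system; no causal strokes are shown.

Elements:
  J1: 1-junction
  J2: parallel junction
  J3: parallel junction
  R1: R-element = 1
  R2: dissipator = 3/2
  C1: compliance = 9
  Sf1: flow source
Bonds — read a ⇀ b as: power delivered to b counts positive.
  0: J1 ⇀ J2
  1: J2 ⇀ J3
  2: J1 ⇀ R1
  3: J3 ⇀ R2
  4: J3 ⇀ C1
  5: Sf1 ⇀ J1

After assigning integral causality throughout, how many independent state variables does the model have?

#5 stroke at Sf1  (Sf1 (Sf) sets flow on bond)
#0 stroke at J1  (1-jn J1 has f-setter on 5)
#2 stroke at J1  (1-jn J1 has f-setter on 5)
#1 stroke at J2  (J2 needs exactly one e-in)
#4 stroke at J3  (C1 integral (e out))
#3 stroke at R2  (common-e at J3 fixed by 4)

1  (C1 all integral)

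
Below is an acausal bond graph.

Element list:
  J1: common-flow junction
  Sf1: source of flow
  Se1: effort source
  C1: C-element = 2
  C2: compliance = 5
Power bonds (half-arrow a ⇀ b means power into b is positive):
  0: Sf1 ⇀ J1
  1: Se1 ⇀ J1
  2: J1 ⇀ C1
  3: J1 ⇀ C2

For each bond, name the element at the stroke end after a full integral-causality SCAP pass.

#0 stroke→Sf1
#1 stroke→J1
#2 stroke→J1
#3 stroke→J1

β0 |Sf1  (source Sf1 imposes f)
β1 |J1  (Se1: effort source, stroke at far end)
β2 |J1  (1-jn J1 has f-setter on 0)
β3 |J1  (common-f at J1 fixed by 0)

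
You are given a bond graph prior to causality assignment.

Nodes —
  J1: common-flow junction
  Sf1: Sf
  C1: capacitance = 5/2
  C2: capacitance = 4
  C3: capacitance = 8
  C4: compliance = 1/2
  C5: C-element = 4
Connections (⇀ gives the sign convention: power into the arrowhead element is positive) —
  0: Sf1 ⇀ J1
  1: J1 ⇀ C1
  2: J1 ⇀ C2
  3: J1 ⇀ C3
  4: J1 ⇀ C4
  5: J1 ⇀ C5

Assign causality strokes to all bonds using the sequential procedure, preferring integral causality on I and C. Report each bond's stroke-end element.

β0 stroke→Sf1  (Sf1 (Sf) sets flow on bond)
β1 stroke→J1  (J1: bond 0 brought flow, rest push out)
β2 stroke→J1  (1-jn J1 has f-setter on 0)
β3 stroke→J1  (1-jn J1 has f-setter on 0)
β4 stroke→J1  (J1 flow already set via bond 0)
β5 stroke→J1  (common-f at J1 fixed by 0)

b0 →Sf1
b1 →J1
b2 →J1
b3 →J1
b4 →J1
b5 →J1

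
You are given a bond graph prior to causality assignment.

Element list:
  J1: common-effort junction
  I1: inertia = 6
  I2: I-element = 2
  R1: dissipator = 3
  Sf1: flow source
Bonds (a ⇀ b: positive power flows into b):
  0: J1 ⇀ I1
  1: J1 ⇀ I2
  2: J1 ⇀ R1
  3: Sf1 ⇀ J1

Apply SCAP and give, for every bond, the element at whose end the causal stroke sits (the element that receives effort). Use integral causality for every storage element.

β3 →Sf1  (Sf1 (Sf) sets flow on bond)
β0 →I1  (I1 outputs flow p/I1)
β1 →I2  (I2: I, integral causality)
β2 →J1  (J1: last free bond brings effort in)

b0 →I1
b1 →I2
b2 →J1
b3 →Sf1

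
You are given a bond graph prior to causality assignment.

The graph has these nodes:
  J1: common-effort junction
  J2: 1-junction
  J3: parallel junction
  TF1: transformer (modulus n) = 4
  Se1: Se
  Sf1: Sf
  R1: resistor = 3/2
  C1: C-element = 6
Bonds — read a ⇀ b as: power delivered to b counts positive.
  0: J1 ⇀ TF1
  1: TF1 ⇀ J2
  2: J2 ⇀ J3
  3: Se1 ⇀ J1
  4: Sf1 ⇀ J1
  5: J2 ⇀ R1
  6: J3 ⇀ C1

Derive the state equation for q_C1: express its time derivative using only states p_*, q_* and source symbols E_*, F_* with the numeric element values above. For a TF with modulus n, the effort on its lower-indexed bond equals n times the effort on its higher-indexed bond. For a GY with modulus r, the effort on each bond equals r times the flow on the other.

dq_C1/dt = E_Se1/6 - q_C1/9

#3 →J1  (Se1: effort source, stroke at far end)
#4 →Sf1  (source Sf1 imposes f)
#0 →TF1  (common-e at J1 fixed by 3)
#1 →J2  (TF1: transformer flips bond 0)
#6 →J3  (C1 integral (e out))
#2 →J2  (0-jn J3 has e-setter on 6)
#5 →R1  (closing 1-jn rule on J2)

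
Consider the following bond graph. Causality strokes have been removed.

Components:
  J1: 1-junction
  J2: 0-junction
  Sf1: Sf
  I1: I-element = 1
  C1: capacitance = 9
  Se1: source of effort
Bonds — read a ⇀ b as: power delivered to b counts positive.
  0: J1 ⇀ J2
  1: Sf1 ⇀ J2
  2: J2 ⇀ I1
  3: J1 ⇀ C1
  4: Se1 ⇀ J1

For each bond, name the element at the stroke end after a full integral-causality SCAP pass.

β0 stroke→J2
β1 stroke→Sf1
β2 stroke→I1
β3 stroke→J1
β4 stroke→J1

#1 stroke at Sf1  (Sf1 fixes flow; stroke at Sf1)
#4 stroke at J1  (Se1 (Se) sets effort on bond)
#2 stroke at I1  (I1: I, integral causality)
#0 stroke at J2  (J2: last free bond brings effort in)
#3 stroke at J1  (1-jn J1 has f-setter on 0)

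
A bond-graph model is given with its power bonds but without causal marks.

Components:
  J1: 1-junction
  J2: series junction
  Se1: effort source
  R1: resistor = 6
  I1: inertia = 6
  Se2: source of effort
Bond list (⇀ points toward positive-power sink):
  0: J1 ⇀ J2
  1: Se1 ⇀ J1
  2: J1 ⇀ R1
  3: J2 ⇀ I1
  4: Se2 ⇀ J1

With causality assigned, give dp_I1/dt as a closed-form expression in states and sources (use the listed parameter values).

#1 stroke→J1  (Se1: effort source, stroke at far end)
#4 stroke→J1  (source Se2 imposes e)
#3 stroke→I1  (I1: I, integral causality)
#0 stroke→J2  (J2 flow already set via bond 3)
#2 stroke→J1  (J1 flow already set via bond 0)

dp_I1/dt = E_Se1 + E_Se2 - p_I1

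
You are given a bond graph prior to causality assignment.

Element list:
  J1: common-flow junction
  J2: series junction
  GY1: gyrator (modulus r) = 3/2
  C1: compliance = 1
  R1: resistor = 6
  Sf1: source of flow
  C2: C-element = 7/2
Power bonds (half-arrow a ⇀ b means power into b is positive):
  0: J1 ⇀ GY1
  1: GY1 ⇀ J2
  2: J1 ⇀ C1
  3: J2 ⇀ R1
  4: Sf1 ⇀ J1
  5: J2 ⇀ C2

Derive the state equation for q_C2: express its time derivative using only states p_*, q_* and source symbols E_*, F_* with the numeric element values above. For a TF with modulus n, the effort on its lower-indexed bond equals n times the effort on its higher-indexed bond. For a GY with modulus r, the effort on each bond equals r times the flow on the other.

#4 →Sf1  (Sf1 fixes flow; stroke at Sf1)
#0 →J1  (1-jn J1 has f-setter on 4)
#2 →J1  (1-jn J1 has f-setter on 4)
#1 →J2  (GY1 both-in/both-out from 0)
#5 →J2  (C2 outputs effort q/C2)
#3 →R1  (only one flow-in slot at J2)

dq_C2/dt = F_Sf1/4 - q_C2/21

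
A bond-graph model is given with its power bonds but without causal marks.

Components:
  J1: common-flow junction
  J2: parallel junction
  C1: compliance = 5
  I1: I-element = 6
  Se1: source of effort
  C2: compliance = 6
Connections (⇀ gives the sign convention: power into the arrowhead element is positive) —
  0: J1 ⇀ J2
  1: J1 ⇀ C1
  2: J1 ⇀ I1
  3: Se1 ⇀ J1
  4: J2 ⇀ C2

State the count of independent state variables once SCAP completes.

#3 stroke→J1  (source Se1 imposes e)
#1 stroke→J1  (C1 outputs effort q/C1)
#2 stroke→I1  (I1 integral (f out))
#0 stroke→J1  (common-f at J1 fixed by 2)
#4 stroke→J2  (closing 0-jn rule on J2)

3  (C1, C2, I1 all integral)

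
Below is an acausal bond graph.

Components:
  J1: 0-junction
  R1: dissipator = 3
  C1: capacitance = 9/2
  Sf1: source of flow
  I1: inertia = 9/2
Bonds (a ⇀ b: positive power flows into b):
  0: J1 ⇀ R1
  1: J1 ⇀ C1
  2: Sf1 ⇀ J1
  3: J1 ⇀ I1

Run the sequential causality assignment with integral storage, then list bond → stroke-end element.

b2 stroke→Sf1  (source Sf1 imposes f)
b1 stroke→J1  (C1: C, integral causality)
b0 stroke→R1  (0-jn J1 has e-setter on 1)
b3 stroke→I1  (J1 effort already set via bond 1)

β0 stroke→R1
β1 stroke→J1
β2 stroke→Sf1
β3 stroke→I1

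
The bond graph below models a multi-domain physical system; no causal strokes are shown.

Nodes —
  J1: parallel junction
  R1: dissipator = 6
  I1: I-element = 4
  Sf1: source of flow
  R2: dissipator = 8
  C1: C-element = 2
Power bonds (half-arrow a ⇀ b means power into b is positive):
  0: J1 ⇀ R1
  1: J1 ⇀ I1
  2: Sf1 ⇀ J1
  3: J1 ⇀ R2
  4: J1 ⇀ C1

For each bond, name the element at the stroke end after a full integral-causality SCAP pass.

bond 2 |Sf1  (Sf1 fixes flow; stroke at Sf1)
bond 1 |I1  (prefer integral on I1)
bond 4 |J1  (C1: C, integral causality)
bond 0 |R1  (J1: bond 4 brought effort, rest push out)
bond 3 |R2  (J1: bond 4 brought effort, rest push out)

b0 stroke→R1
b1 stroke→I1
b2 stroke→Sf1
b3 stroke→R2
b4 stroke→J1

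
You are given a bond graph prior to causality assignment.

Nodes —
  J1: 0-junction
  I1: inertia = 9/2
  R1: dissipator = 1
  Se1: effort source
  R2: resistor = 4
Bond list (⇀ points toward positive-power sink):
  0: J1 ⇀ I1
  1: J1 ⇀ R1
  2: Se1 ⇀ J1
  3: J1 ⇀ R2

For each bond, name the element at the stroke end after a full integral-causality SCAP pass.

β2 stroke→J1  (source Se1 imposes e)
β0 stroke→I1  (J1: bond 2 brought effort, rest push out)
β1 stroke→R1  (0-jn J1 has e-setter on 2)
β3 stroke→R2  (common-e at J1 fixed by 2)

β0 stroke→I1
β1 stroke→R1
β2 stroke→J1
β3 stroke→R2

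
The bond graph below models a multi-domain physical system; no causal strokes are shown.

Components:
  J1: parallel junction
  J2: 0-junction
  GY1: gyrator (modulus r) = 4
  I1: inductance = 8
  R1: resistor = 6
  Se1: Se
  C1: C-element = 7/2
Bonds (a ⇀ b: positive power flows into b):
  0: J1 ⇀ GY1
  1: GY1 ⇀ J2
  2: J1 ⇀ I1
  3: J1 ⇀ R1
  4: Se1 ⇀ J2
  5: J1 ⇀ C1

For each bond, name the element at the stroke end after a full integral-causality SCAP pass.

b0 →GY1
b1 →GY1
b2 →I1
b3 →R1
b4 →J2
b5 →J1

β4 →J2  (source Se1 imposes e)
β1 →GY1  (0-jn J2 has e-setter on 4)
β0 →GY1  (GY1 both-in/both-out from 1)
β2 →I1  (prefer integral on I1)
β5 →J1  (prefer integral on C1)
β3 →R1  (0-jn J1 has e-setter on 5)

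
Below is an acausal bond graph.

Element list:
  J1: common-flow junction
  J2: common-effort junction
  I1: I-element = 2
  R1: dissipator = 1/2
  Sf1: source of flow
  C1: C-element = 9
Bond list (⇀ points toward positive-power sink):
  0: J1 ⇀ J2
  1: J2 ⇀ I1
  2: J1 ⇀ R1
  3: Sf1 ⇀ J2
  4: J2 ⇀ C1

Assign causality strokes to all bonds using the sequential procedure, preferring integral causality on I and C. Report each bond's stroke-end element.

b0 stroke at J1
b1 stroke at I1
b2 stroke at R1
b3 stroke at Sf1
b4 stroke at J2

β3 stroke at Sf1  (Sf1 (Sf) sets flow on bond)
β1 stroke at I1  (I1: I, integral causality)
β4 stroke at J2  (C1: C, integral causality)
β0 stroke at J1  (J2 effort already set via bond 4)
β2 stroke at R1  (only one flow-in slot at J1)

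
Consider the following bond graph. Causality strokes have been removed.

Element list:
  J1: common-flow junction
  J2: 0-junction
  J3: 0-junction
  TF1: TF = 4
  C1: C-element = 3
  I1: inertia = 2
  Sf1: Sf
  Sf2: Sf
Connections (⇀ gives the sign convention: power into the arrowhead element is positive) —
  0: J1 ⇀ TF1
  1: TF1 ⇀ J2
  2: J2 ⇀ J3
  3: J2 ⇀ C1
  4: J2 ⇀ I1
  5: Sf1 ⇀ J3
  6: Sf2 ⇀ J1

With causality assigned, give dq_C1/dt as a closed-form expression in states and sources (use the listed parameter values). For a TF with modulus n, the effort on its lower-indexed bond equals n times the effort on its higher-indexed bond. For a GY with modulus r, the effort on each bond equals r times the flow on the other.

#5 →Sf1  (Sf1 fixes flow; stroke at Sf1)
#6 →Sf2  (Sf2 (Sf) sets flow on bond)
#0 →J1  (J1: bond 6 brought flow, rest push out)
#2 →J3  (J3: last free bond brings effort in)
#1 →TF1  (TF1: transformer flips bond 0)
#3 →J2  (prefer integral on C1)
#4 →I1  (J2 effort already set via bond 3)

dq_C1/dt = F_Sf1 + 4*F_Sf2 - p_I1/2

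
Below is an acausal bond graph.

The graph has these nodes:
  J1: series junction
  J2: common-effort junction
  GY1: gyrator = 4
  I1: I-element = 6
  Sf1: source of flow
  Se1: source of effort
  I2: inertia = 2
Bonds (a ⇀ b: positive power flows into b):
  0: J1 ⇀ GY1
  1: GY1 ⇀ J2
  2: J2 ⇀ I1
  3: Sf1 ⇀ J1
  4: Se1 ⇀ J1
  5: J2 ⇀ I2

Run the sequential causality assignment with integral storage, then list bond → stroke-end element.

#3 stroke at Sf1  (Sf1 fixes flow; stroke at Sf1)
#4 stroke at J1  (source Se1 imposes e)
#0 stroke at J1  (J1: bond 3 brought flow, rest push out)
#1 stroke at J2  (GY1 both-in/both-out from 0)
#2 stroke at I1  (0-jn J2 has e-setter on 1)
#5 stroke at I2  (J2 effort already set via bond 1)

β0 stroke at J1
β1 stroke at J2
β2 stroke at I1
β3 stroke at Sf1
β4 stroke at J1
β5 stroke at I2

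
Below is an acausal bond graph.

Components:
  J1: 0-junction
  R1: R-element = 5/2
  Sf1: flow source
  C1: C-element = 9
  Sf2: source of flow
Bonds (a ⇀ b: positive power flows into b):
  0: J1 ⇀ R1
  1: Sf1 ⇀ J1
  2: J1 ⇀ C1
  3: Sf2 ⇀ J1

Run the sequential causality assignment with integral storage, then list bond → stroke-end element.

b1 stroke at Sf1  (Sf1: flow source, stroke at near end)
b3 stroke at Sf2  (Sf2: flow source, stroke at near end)
b2 stroke at J1  (prefer integral on C1)
b0 stroke at R1  (J1 effort already set via bond 2)

b0 stroke at R1
b1 stroke at Sf1
b2 stroke at J1
b3 stroke at Sf2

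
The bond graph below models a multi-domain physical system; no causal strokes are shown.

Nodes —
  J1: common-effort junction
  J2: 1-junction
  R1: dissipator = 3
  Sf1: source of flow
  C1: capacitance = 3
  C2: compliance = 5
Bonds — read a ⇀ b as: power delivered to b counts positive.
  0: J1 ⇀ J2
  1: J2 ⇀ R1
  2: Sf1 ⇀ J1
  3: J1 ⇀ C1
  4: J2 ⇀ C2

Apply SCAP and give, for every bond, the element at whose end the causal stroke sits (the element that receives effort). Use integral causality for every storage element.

β0 →J2
β1 →R1
β2 →Sf1
β3 →J1
β4 →J2

#2 |Sf1  (source Sf1 imposes f)
#3 |J1  (C1: C, integral causality)
#0 |J2  (0-jn J1 has e-setter on 3)
#4 |J2  (C2: C, integral causality)
#1 |R1  (J2 needs exactly one f-in)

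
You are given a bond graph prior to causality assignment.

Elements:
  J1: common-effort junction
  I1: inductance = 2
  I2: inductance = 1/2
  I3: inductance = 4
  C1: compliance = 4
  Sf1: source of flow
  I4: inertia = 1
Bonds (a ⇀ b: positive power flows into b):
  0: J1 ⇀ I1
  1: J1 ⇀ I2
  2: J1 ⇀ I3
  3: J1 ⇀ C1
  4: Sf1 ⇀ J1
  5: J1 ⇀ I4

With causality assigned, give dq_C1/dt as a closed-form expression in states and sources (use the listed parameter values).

dq_C1/dt = F_Sf1 - p_I1/2 - 2*p_I2 - p_I3/4 - p_I4

β4 stroke at Sf1  (Sf1 (Sf) sets flow on bond)
β0 stroke at I1  (prefer integral on I1)
β1 stroke at I2  (I2: I, integral causality)
β2 stroke at I3  (prefer integral on I3)
β3 stroke at J1  (C1 outputs effort q/C1)
β5 stroke at I4  (0-jn J1 has e-setter on 3)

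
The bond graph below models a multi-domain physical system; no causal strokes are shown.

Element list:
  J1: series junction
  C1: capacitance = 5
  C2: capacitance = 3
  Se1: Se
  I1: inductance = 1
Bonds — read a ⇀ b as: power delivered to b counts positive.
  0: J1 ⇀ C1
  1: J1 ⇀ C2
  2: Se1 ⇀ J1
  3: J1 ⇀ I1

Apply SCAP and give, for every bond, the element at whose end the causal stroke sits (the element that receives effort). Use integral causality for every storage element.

#0 |J1
#1 |J1
#2 |J1
#3 |I1

bond 2 |J1  (Se1 fixes effort; stroke away)
bond 0 |J1  (C1 integral (e out))
bond 1 |J1  (C2 integral (e out))
bond 3 |I1  (closing 1-jn rule on J1)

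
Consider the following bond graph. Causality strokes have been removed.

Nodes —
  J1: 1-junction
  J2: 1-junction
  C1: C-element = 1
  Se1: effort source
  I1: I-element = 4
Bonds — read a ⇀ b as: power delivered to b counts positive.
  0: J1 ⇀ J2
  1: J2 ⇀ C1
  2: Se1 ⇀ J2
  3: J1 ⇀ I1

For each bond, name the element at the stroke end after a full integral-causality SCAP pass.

#2 |J2  (source Se1 imposes e)
#1 |J2  (C1 outputs effort q/C1)
#0 |J1  (J2: last free bond brings flow in)
#3 |I1  (J1 needs exactly one f-in)

#0 stroke→J1
#1 stroke→J2
#2 stroke→J2
#3 stroke→I1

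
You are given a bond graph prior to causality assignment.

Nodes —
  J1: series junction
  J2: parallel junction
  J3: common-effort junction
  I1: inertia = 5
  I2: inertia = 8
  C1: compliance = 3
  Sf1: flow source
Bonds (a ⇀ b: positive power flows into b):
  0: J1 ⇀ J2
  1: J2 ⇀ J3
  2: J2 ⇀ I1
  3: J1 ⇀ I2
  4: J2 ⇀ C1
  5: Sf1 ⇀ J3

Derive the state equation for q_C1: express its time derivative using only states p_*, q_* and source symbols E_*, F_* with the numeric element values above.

#5 |Sf1  (Sf1: flow source, stroke at near end)
#1 |J3  (only one effort-in slot at J3)
#2 |I1  (I1 integral (f out))
#3 |I2  (I2 integral (f out))
#0 |J1  (J1: bond 3 brought flow, rest push out)
#4 |J2  (only one effort-in slot at J2)

dq_C1/dt = F_Sf1 - p_I1/5 + p_I2/8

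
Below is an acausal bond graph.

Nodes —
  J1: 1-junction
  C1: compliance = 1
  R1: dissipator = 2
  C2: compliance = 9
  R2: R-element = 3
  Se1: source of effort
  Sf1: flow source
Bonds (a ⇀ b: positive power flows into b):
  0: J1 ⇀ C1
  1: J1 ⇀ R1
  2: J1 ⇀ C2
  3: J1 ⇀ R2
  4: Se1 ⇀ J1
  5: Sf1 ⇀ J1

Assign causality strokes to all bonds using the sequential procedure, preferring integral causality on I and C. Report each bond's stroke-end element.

b0 stroke at J1
b1 stroke at J1
b2 stroke at J1
b3 stroke at J1
b4 stroke at J1
b5 stroke at Sf1

bond 4 |J1  (source Se1 imposes e)
bond 5 |Sf1  (source Sf1 imposes f)
bond 0 |J1  (J1 flow already set via bond 5)
bond 1 |J1  (J1: bond 5 brought flow, rest push out)
bond 2 |J1  (common-f at J1 fixed by 5)
bond 3 |J1  (J1 flow already set via bond 5)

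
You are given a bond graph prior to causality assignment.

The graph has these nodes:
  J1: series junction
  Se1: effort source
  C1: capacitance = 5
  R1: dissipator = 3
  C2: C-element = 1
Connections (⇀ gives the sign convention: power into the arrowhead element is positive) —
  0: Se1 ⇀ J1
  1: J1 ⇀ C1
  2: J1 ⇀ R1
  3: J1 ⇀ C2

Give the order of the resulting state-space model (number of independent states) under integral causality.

2  (C1, C2 all integral)

bond 0 stroke→J1  (Se1: effort source, stroke at far end)
bond 1 stroke→J1  (C1: C, integral causality)
bond 3 stroke→J1  (C2 integral (e out))
bond 2 stroke→R1  (only one flow-in slot at J1)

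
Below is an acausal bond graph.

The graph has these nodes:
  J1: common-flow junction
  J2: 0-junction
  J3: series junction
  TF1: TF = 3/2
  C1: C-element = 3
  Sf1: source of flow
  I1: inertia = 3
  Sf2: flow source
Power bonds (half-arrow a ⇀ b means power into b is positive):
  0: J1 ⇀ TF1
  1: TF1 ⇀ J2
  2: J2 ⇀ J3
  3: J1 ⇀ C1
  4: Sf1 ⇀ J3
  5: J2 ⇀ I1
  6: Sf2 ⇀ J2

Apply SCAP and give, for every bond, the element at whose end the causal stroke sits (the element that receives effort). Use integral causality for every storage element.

bond 0 stroke at TF1
bond 1 stroke at J2
bond 2 stroke at J3
bond 3 stroke at J1
bond 4 stroke at Sf1
bond 5 stroke at I1
bond 6 stroke at Sf2

#4 |Sf1  (Sf1: flow source, stroke at near end)
#6 |Sf2  (Sf2 fixes flow; stroke at Sf2)
#2 |J3  (common-f at J3 fixed by 4)
#3 |J1  (prefer integral on C1)
#0 |TF1  (J1: last free bond brings flow in)
#1 |J2  (through TF1, causality passes straight; one stroke at TF1)
#5 |I1  (0-jn J2 has e-setter on 1)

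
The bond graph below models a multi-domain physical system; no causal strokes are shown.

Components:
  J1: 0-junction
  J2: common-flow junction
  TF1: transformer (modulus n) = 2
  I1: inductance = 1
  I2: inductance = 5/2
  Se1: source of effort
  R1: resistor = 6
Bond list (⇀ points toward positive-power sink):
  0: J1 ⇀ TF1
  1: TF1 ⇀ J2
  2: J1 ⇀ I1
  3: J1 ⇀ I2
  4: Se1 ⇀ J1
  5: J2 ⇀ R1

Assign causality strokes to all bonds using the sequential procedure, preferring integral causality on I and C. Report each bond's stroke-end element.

bond 4 →J1  (source Se1 imposes e)
bond 0 →TF1  (J1: bond 4 brought effort, rest push out)
bond 2 →I1  (J1 effort already set via bond 4)
bond 3 →I2  (0-jn J1 has e-setter on 4)
bond 1 →J2  (TF TF1: opposite of bond 0)
bond 5 →R1  (J2 needs exactly one f-in)

bond 0 |TF1
bond 1 |J2
bond 2 |I1
bond 3 |I2
bond 4 |J1
bond 5 |R1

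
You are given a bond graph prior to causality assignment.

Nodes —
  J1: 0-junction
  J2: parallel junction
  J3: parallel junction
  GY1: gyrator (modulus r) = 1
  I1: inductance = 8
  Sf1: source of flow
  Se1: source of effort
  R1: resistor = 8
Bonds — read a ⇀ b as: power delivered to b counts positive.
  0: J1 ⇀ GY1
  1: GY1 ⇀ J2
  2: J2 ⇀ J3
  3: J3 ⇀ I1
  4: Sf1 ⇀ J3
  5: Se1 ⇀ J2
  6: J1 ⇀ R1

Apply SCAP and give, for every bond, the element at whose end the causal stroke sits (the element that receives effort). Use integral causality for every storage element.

b4 →Sf1  (Sf1: flow source, stroke at near end)
b5 →J2  (Se1 (Se) sets effort on bond)
b1 →GY1  (J2: bond 5 brought effort, rest push out)
b2 →J3  (0-jn J2 has e-setter on 5)
b3 →I1  (common-e at J3 fixed by 2)
b0 →GY1  (GY1: gyrator matches bond 1)
b6 →J1  (only one effort-in slot at J1)

bond 0 stroke→GY1
bond 1 stroke→GY1
bond 2 stroke→J3
bond 3 stroke→I1
bond 4 stroke→Sf1
bond 5 stroke→J2
bond 6 stroke→J1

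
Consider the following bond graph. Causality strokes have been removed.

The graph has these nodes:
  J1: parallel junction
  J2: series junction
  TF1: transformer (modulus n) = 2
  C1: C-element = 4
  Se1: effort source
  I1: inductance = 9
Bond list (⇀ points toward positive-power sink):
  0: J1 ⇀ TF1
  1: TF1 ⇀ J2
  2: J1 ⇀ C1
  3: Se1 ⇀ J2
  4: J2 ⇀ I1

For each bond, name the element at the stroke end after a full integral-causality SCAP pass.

β3 stroke→J2  (Se1 (Se) sets effort on bond)
β2 stroke→J1  (C1: C, integral causality)
β0 stroke→TF1  (0-jn J1 has e-setter on 2)
β1 stroke→J2  (through TF1, causality passes straight; one stroke at TF1)
β4 stroke→I1  (J2 needs exactly one f-in)

#0 →TF1
#1 →J2
#2 →J1
#3 →J2
#4 →I1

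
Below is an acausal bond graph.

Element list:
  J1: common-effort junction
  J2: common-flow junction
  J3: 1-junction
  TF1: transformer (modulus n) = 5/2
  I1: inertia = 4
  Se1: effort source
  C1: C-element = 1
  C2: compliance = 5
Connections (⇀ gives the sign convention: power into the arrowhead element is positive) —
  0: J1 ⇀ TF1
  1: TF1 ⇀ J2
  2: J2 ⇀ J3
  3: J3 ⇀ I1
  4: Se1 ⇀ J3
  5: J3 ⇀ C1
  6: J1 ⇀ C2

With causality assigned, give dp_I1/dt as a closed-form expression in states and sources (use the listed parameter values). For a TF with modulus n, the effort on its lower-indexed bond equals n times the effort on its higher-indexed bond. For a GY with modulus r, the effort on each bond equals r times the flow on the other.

b4 →J3  (Se1: effort source, stroke at far end)
b3 →I1  (I1: I, integral causality)
b2 →J3  (1-jn J3 has f-setter on 3)
b5 →J3  (1-jn J3 has f-setter on 3)
b1 →J2  (1-jn J2 has f-setter on 2)
b0 →TF1  (TF1 one-in-one-out from 1)
b6 →J1  (J1: last free bond brings effort in)

dp_I1/dt = E_Se1 - q_C1 + 2*q_C2/25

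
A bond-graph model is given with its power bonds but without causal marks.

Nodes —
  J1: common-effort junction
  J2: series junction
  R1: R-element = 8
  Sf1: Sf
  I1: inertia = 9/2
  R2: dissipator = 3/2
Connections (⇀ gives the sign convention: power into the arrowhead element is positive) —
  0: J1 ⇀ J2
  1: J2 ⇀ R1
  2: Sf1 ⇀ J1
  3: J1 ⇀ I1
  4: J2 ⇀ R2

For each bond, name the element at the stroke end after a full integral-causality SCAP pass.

bond 2 stroke→Sf1  (Sf1: flow source, stroke at near end)
bond 3 stroke→I1  (I1 outputs flow p/I1)
bond 0 stroke→J1  (J1: last free bond brings effort in)
bond 1 stroke→J2  (J2: bond 0 brought flow, rest push out)
bond 4 stroke→J2  (common-f at J2 fixed by 0)

#0 stroke→J1
#1 stroke→J2
#2 stroke→Sf1
#3 stroke→I1
#4 stroke→J2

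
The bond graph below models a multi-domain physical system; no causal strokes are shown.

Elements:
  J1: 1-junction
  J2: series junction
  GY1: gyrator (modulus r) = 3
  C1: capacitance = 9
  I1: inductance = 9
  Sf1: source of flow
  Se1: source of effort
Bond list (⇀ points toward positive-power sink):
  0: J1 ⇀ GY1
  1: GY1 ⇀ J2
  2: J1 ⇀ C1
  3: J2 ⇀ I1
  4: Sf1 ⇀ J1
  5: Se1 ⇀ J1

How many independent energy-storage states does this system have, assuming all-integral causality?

β4 stroke→Sf1  (Sf1 fixes flow; stroke at Sf1)
β5 stroke→J1  (Se1: effort source, stroke at far end)
β0 stroke→J1  (J1: bond 4 brought flow, rest push out)
β2 stroke→J1  (J1: bond 4 brought flow, rest push out)
β1 stroke→J2  (GY1 both-in/both-out from 0)
β3 stroke→I1  (J2 needs exactly one f-in)

2  (C1, I1 all integral)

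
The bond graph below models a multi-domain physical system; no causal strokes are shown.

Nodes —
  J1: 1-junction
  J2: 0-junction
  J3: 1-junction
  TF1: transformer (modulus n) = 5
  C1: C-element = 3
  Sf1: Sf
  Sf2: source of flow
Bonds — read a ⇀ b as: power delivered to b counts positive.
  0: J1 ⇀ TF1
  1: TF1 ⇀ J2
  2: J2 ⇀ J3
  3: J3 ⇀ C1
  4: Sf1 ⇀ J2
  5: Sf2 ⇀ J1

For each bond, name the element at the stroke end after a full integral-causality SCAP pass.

β4 |Sf1  (source Sf1 imposes f)
β5 |Sf2  (Sf2 (Sf) sets flow on bond)
β0 |J1  (1-jn J1 has f-setter on 5)
β1 |TF1  (through TF1, causality passes straight; one stroke at TF1)
β2 |J2  (J2 needs exactly one e-in)
β3 |J3  (common-f at J3 fixed by 2)

b0 |J1
b1 |TF1
b2 |J2
b3 |J3
b4 |Sf1
b5 |Sf2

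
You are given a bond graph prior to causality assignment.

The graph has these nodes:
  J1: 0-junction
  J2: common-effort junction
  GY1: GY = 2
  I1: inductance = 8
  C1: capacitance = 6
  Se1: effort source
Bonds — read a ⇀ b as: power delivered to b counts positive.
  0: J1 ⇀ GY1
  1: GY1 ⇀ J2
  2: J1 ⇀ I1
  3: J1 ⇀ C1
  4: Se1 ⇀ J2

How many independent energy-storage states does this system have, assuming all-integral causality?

2  (C1, I1 all integral)

#4 stroke at J2  (Se1 fixes effort; stroke away)
#1 stroke at GY1  (0-jn J2 has e-setter on 4)
#0 stroke at GY1  (GY1: gyrator matches bond 1)
#2 stroke at I1  (I1: I, integral causality)
#3 stroke at J1  (J1: last free bond brings effort in)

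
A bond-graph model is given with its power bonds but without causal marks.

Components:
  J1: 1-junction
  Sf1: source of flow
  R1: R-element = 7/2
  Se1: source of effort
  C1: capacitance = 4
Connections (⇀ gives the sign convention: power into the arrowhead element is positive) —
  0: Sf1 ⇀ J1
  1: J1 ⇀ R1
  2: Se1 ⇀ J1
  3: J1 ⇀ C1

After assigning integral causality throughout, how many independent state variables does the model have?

#0 stroke→Sf1  (Sf1 (Sf) sets flow on bond)
#2 stroke→J1  (Se1 fixes effort; stroke away)
#1 stroke→J1  (1-jn J1 has f-setter on 0)
#3 stroke→J1  (J1 flow already set via bond 0)

1  (C1 all integral)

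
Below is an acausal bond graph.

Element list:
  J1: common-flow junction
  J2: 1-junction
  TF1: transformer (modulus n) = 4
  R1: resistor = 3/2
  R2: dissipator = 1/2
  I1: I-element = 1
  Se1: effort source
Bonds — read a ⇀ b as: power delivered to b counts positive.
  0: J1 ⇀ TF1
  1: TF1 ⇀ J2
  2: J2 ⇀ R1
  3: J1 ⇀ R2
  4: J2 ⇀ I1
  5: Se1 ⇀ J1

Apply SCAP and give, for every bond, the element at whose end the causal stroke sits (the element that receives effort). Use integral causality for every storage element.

bond 0 stroke at TF1
bond 1 stroke at J2
bond 2 stroke at J2
bond 3 stroke at J1
bond 4 stroke at I1
bond 5 stroke at J1

β5 →J1  (Se1 fixes effort; stroke away)
β4 →I1  (prefer integral on I1)
β1 →J2  (J2 flow already set via bond 4)
β2 →J2  (common-f at J2 fixed by 4)
β0 →TF1  (through TF1, causality passes straight; one stroke at TF1)
β3 →J1  (common-f at J1 fixed by 0)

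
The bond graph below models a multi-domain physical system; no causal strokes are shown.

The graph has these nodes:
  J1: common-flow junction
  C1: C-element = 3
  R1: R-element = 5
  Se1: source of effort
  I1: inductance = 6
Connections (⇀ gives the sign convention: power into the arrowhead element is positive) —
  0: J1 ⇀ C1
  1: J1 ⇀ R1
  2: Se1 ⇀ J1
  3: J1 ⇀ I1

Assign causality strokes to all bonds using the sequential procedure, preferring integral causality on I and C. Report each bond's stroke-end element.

bond 0 |J1
bond 1 |J1
bond 2 |J1
bond 3 |I1

β2 |J1  (Se1: effort source, stroke at far end)
β0 |J1  (prefer integral on C1)
β3 |I1  (I1: I, integral causality)
β1 |J1  (J1: bond 3 brought flow, rest push out)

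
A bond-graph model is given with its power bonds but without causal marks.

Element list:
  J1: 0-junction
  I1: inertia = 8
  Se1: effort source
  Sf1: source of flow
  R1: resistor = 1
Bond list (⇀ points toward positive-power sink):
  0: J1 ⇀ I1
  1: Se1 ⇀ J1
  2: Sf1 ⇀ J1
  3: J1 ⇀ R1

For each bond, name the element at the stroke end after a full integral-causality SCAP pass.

bond 1 stroke→J1  (source Se1 imposes e)
bond 2 stroke→Sf1  (Sf1 (Sf) sets flow on bond)
bond 0 stroke→I1  (J1 effort already set via bond 1)
bond 3 stroke→R1  (J1: bond 1 brought effort, rest push out)

β0 stroke at I1
β1 stroke at J1
β2 stroke at Sf1
β3 stroke at R1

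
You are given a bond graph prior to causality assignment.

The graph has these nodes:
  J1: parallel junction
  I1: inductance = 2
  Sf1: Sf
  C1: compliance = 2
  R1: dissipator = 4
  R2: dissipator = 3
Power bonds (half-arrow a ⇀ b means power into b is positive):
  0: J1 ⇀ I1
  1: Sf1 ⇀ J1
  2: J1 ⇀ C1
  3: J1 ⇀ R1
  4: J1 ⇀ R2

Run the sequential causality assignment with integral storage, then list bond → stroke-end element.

β1 stroke→Sf1  (source Sf1 imposes f)
β0 stroke→I1  (I1: I, integral causality)
β2 stroke→J1  (C1: C, integral causality)
β3 stroke→R1  (J1 effort already set via bond 2)
β4 stroke→R2  (0-jn J1 has e-setter on 2)

#0 stroke at I1
#1 stroke at Sf1
#2 stroke at J1
#3 stroke at R1
#4 stroke at R2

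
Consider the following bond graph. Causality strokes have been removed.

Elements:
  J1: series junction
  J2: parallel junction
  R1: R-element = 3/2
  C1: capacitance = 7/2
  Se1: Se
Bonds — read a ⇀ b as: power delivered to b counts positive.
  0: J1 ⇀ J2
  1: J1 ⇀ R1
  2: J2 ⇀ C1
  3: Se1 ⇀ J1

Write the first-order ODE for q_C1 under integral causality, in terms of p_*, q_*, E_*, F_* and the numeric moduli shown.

dq_C1/dt = 2*E_Se1/3 - 4*q_C1/21

b3 stroke at J1  (Se1 (Se) sets effort on bond)
b2 stroke at J2  (C1 integral (e out))
b0 stroke at J1  (J2 effort already set via bond 2)
b1 stroke at R1  (closing 1-jn rule on J1)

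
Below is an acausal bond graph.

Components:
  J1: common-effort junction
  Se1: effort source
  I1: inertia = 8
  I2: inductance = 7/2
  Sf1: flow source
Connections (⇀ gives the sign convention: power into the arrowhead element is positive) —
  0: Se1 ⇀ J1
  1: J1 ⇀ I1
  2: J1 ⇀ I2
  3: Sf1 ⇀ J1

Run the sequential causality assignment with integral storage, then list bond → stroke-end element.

bond 0 |J1
bond 1 |I1
bond 2 |I2
bond 3 |Sf1

bond 0 stroke at J1  (Se1: effort source, stroke at far end)
bond 3 stroke at Sf1  (Sf1 (Sf) sets flow on bond)
bond 1 stroke at I1  (0-jn J1 has e-setter on 0)
bond 2 stroke at I2  (J1 effort already set via bond 0)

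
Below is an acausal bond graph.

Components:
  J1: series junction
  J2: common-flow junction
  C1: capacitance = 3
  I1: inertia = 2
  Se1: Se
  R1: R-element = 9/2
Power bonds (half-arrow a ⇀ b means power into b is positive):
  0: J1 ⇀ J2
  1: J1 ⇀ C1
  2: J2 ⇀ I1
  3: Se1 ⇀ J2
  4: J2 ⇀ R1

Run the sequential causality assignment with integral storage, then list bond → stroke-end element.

β0 →J2
β1 →J1
β2 →I1
β3 →J2
β4 →J2

b3 →J2  (Se1 (Se) sets effort on bond)
b1 →J1  (C1: C, integral causality)
b0 →J2  (J1 needs exactly one f-in)
b2 →I1  (prefer integral on I1)
b4 →J2  (common-f at J2 fixed by 2)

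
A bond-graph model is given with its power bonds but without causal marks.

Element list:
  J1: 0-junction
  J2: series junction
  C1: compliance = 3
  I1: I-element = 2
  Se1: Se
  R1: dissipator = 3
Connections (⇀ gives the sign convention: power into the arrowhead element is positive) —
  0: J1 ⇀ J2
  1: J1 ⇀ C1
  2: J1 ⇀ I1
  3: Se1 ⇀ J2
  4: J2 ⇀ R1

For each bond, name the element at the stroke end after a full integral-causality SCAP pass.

bond 3 stroke at J2  (Se1 fixes effort; stroke away)
bond 1 stroke at J1  (C1 outputs effort q/C1)
bond 0 stroke at J2  (J1 effort already set via bond 1)
bond 2 stroke at I1  (0-jn J1 has e-setter on 1)
bond 4 stroke at R1  (J2: last free bond brings flow in)

b0 |J2
b1 |J1
b2 |I1
b3 |J2
b4 |R1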